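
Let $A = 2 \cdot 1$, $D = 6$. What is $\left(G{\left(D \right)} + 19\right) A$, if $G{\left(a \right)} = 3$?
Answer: $44$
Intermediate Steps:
$A = 2$
$\left(G{\left(D \right)} + 19\right) A = \left(3 + 19\right) 2 = 22 \cdot 2 = 44$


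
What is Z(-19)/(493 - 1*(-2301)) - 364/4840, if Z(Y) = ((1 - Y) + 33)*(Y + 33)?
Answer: 29253/153670 ≈ 0.19036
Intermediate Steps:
Z(Y) = (33 + Y)*(34 - Y) (Z(Y) = (34 - Y)*(33 + Y) = (33 + Y)*(34 - Y))
Z(-19)/(493 - 1*(-2301)) - 364/4840 = (1122 - 19 - 1*(-19)²)/(493 - 1*(-2301)) - 364/4840 = (1122 - 19 - 1*361)/(493 + 2301) - 364*1/4840 = (1122 - 19 - 361)/2794 - 91/1210 = 742*(1/2794) - 91/1210 = 371/1397 - 91/1210 = 29253/153670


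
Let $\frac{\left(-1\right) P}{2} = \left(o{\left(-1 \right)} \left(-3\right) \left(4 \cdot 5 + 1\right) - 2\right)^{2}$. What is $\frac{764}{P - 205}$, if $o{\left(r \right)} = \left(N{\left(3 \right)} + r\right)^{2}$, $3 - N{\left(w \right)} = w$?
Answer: $- \frac{764}{8655} \approx -0.088273$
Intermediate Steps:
$N{\left(w \right)} = 3 - w$
$o{\left(r \right)} = r^{2}$ ($o{\left(r \right)} = \left(\left(3 - 3\right) + r\right)^{2} = \left(0 + r\right)^{2} = r^{2}$)
$P = -8450$ ($P = - 2 \left(\left(-1\right)^{2} \left(-3\right) \left(4 \cdot 5 + 1\right) - 2\right)^{2} = - 2 \left(1 \left(-3\right) \left(20 + 1\right) - 2\right)^{2} = - 2 \left(\left(-3\right) 21 - 2\right)^{2} = - 2 \left(-63 - 2\right)^{2} = - 2 \left(-65\right)^{2} = \left(-2\right) 4225 = -8450$)
$\frac{764}{P - 205} = \frac{764}{-8450 - 205} = \frac{764}{-8655} = 764 \left(- \frac{1}{8655}\right) = - \frac{764}{8655}$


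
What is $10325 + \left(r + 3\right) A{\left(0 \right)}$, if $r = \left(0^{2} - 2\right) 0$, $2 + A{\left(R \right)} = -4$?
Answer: $10307$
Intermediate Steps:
$A{\left(R \right)} = -6$ ($A{\left(R \right)} = -2 - 4 = -6$)
$r = 0$ ($r = \left(0 - 2\right) 0 = \left(-2\right) 0 = 0$)
$10325 + \left(r + 3\right) A{\left(0 \right)} = 10325 + \left(0 + 3\right) \left(-6\right) = 10325 + 3 \left(-6\right) = 10325 - 18 = 10307$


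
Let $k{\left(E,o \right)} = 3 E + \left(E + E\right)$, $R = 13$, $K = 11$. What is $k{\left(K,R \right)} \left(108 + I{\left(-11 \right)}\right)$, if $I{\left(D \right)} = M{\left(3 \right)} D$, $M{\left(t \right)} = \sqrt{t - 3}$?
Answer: $5940$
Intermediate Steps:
$k{\left(E,o \right)} = 5 E$ ($k{\left(E,o \right)} = 3 E + 2 E = 5 E$)
$M{\left(t \right)} = \sqrt{-3 + t}$
$I{\left(D \right)} = 0$ ($I{\left(D \right)} = \sqrt{-3 + 3} D = \sqrt{0} D = 0 D = 0$)
$k{\left(K,R \right)} \left(108 + I{\left(-11 \right)}\right) = 5 \cdot 11 \left(108 + 0\right) = 55 \cdot 108 = 5940$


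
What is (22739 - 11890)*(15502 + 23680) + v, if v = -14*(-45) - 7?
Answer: 425086141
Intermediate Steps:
v = 623 (v = 630 - 7 = 623)
(22739 - 11890)*(15502 + 23680) + v = (22739 - 11890)*(15502 + 23680) + 623 = 10849*39182 + 623 = 425085518 + 623 = 425086141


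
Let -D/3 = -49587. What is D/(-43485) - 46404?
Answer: -672675567/14495 ≈ -46407.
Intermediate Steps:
D = 148761 (D = -3*(-49587) = 148761)
D/(-43485) - 46404 = 148761/(-43485) - 46404 = 148761*(-1/43485) - 46404 = -49587/14495 - 46404 = -672675567/14495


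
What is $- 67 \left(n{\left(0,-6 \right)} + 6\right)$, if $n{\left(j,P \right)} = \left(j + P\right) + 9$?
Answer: $-603$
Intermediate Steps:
$n{\left(j,P \right)} = 9 + P + j$ ($n{\left(j,P \right)} = \left(P + j\right) + 9 = 9 + P + j$)
$- 67 \left(n{\left(0,-6 \right)} + 6\right) = - 67 \left(\left(9 - 6 + 0\right) + 6\right) = - 67 \left(3 + 6\right) = \left(-67\right) 9 = -603$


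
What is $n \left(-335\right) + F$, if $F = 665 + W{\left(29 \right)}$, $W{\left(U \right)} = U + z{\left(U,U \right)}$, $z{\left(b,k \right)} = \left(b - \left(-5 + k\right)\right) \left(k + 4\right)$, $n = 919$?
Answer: $-307006$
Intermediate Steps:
$z{\left(b,k \right)} = \left(4 + k\right) \left(5 + b - k\right)$ ($z{\left(b,k \right)} = \left(5 + b - k\right) \left(4 + k\right) = \left(4 + k\right) \left(5 + b - k\right)$)
$W{\left(U \right)} = 20 + 6 U$ ($W{\left(U \right)} = U + \left(20 + U - U^{2} + 4 U + U U\right) = U + \left(20 + U - U^{2} + 4 U + U^{2}\right) = U + \left(20 + 5 U\right) = 20 + 6 U$)
$F = 859$ ($F = 665 + \left(20 + 6 \cdot 29\right) = 665 + \left(20 + 174\right) = 665 + 194 = 859$)
$n \left(-335\right) + F = 919 \left(-335\right) + 859 = -307865 + 859 = -307006$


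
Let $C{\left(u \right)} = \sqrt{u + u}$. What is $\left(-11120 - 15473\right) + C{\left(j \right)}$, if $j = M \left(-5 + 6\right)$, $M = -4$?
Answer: $-26593 + 2 i \sqrt{2} \approx -26593.0 + 2.8284 i$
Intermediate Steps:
$j = -4$ ($j = - 4 \left(-5 + 6\right) = \left(-4\right) 1 = -4$)
$C{\left(u \right)} = \sqrt{2} \sqrt{u}$ ($C{\left(u \right)} = \sqrt{2 u} = \sqrt{2} \sqrt{u}$)
$\left(-11120 - 15473\right) + C{\left(j \right)} = \left(-11120 - 15473\right) + \sqrt{2} \sqrt{-4} = -26593 + \sqrt{2} \cdot 2 i = -26593 + 2 i \sqrt{2}$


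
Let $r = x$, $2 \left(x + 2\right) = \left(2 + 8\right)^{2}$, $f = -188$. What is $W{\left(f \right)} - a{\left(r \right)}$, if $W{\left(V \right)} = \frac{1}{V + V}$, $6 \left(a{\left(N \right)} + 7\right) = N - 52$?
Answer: $\frac{8645}{1128} \approx 7.664$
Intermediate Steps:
$x = 48$ ($x = -2 + \frac{\left(2 + 8\right)^{2}}{2} = -2 + \frac{10^{2}}{2} = -2 + \frac{1}{2} \cdot 100 = -2 + 50 = 48$)
$r = 48$
$a{\left(N \right)} = - \frac{47}{3} + \frac{N}{6}$ ($a{\left(N \right)} = -7 + \frac{N - 52}{6} = -7 + \frac{-52 + N}{6} = -7 + \left(- \frac{26}{3} + \frac{N}{6}\right) = - \frac{47}{3} + \frac{N}{6}$)
$W{\left(V \right)} = \frac{1}{2 V}$
$W{\left(f \right)} - a{\left(r \right)} = \frac{1}{2 \left(-188\right)} - \left(- \frac{47}{3} + \frac{1}{6} \cdot 48\right) = \frac{1}{2} \left(- \frac{1}{188}\right) - \left(- \frac{47}{3} + 8\right) = - \frac{1}{376} - - \frac{23}{3} = - \frac{1}{376} + \frac{23}{3} = \frac{8645}{1128}$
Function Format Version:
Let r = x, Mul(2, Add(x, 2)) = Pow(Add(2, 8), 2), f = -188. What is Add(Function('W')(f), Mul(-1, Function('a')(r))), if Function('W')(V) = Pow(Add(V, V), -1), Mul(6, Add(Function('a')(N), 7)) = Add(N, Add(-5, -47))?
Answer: Rational(8645, 1128) ≈ 7.6640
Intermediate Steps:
x = 48 (x = Add(-2, Mul(Rational(1, 2), Pow(Add(2, 8), 2))) = Add(-2, Mul(Rational(1, 2), Pow(10, 2))) = Add(-2, Mul(Rational(1, 2), 100)) = Add(-2, 50) = 48)
r = 48
Function('a')(N) = Add(Rational(-47, 3), Mul(Rational(1, 6), N)) (Function('a')(N) = Add(-7, Mul(Rational(1, 6), Add(N, Add(-5, -47)))) = Add(-7, Mul(Rational(1, 6), Add(N, -52))) = Add(-7, Mul(Rational(1, 6), Add(-52, N))) = Add(-7, Add(Rational(-26, 3), Mul(Rational(1, 6), N))) = Add(Rational(-47, 3), Mul(Rational(1, 6), N)))
Function('W')(V) = Mul(Rational(1, 2), Pow(V, -1)) (Function('W')(V) = Pow(Mul(2, V), -1) = Mul(Rational(1, 2), Pow(V, -1)))
Add(Function('W')(f), Mul(-1, Function('a')(r))) = Add(Mul(Rational(1, 2), Pow(-188, -1)), Mul(-1, Add(Rational(-47, 3), Mul(Rational(1, 6), 48)))) = Add(Mul(Rational(1, 2), Rational(-1, 188)), Mul(-1, Add(Rational(-47, 3), 8))) = Add(Rational(-1, 376), Mul(-1, Rational(-23, 3))) = Add(Rational(-1, 376), Rational(23, 3)) = Rational(8645, 1128)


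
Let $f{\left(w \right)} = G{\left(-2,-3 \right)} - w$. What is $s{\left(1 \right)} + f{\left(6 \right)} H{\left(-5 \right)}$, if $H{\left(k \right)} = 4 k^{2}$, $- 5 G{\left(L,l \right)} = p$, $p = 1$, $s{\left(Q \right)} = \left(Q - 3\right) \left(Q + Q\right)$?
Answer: $-624$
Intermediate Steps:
$s{\left(Q \right)} = 2 Q \left(-3 + Q\right)$ ($s{\left(Q \right)} = \left(-3 + Q\right) 2 Q = 2 Q \left(-3 + Q\right)$)
$G{\left(L,l \right)} = - \frac{1}{5}$ ($G{\left(L,l \right)} = \left(- \frac{1}{5}\right) 1 = - \frac{1}{5}$)
$f{\left(w \right)} = - \frac{1}{5} - w$
$s{\left(1 \right)} + f{\left(6 \right)} H{\left(-5 \right)} = 2 \cdot 1 \left(-3 + 1\right) + \left(- \frac{1}{5} - 6\right) 4 \left(-5\right)^{2} = 2 \cdot 1 \left(-2\right) + \left(- \frac{1}{5} - 6\right) 4 \cdot 25 = -4 - 620 = -624$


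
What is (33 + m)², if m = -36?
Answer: 9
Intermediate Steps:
(33 + m)² = (33 - 36)² = (-3)² = 9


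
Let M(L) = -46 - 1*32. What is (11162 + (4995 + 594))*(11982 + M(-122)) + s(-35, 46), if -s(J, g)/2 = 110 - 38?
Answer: 199403760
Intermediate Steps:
M(L) = -78 (M(L) = -46 - 32 = -78)
s(J, g) = -144 (s(J, g) = -2*(110 - 38) = -2*72 = -144)
(11162 + (4995 + 594))*(11982 + M(-122)) + s(-35, 46) = (11162 + (4995 + 594))*(11982 - 78) - 144 = (11162 + 5589)*11904 - 144 = 16751*11904 - 144 = 199403904 - 144 = 199403760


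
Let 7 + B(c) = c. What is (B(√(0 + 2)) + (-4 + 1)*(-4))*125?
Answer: 625 + 125*√2 ≈ 801.78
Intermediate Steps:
B(c) = -7 + c
(B(√(0 + 2)) + (-4 + 1)*(-4))*125 = ((-7 + √(0 + 2)) + (-4 + 1)*(-4))*125 = ((-7 + √2) - 3*(-4))*125 = ((-7 + √2) + 12)*125 = (5 + √2)*125 = 625 + 125*√2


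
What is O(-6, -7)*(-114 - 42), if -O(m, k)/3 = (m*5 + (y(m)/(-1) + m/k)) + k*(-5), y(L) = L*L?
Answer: -98748/7 ≈ -14107.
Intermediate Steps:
y(L) = L²
O(m, k) = -15*m + 3*m² + 15*k - 3*m/k (O(m, k) = -3*((m*5 + (m²/(-1) + m/k)) + k*(-5)) = -3*((5*m + (m²*(-1) + m/k)) - 5*k) = -3*((5*m + (-m² + m/k)) - 5*k) = -3*((-m² + 5*m + m/k) - 5*k) = -3*(-m² - 5*k + 5*m + m/k) = -15*m + 3*m² + 15*k - 3*m/k)
O(-6, -7)*(-114 - 42) = (-15*(-6) + 3*(-6)² + 15*(-7) - 3*(-6)/(-7))*(-114 - 42) = (90 + 3*36 - 105 - 3*(-6)*(-⅐))*(-156) = (90 + 108 - 105 - 18/7)*(-156) = (633/7)*(-156) = -98748/7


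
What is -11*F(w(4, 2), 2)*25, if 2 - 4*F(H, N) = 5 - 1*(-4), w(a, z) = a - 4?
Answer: 1925/4 ≈ 481.25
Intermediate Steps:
w(a, z) = -4 + a
F(H, N) = -7/4 (F(H, N) = ½ - (5 - 1*(-4))/4 = ½ - (5 + 4)/4 = ½ - ¼*9 = ½ - 9/4 = -7/4)
-11*F(w(4, 2), 2)*25 = -11*(-7/4)*25 = (77/4)*25 = 1925/4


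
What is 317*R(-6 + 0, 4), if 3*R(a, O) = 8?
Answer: 2536/3 ≈ 845.33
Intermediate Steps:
R(a, O) = 8/3 (R(a, O) = (1/3)*8 = 8/3)
317*R(-6 + 0, 4) = 317*(8/3) = 2536/3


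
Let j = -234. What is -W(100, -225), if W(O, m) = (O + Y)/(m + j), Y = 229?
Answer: 329/459 ≈ 0.71678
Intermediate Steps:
W(O, m) = (229 + O)/(-234 + m) (W(O, m) = (O + 229)/(m - 234) = (229 + O)/(-234 + m))
-W(100, -225) = -(229 + 100)/(-234 - 225) = -329/(-459) = -(-1)*329/459 = -1*(-329/459) = 329/459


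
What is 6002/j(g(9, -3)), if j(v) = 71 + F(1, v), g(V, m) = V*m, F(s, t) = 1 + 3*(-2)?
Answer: 3001/33 ≈ 90.939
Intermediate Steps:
F(s, t) = -5 (F(s, t) = 1 - 6 = -5)
j(v) = 66 (j(v) = 71 - 5 = 66)
6002/j(g(9, -3)) = 6002/66 = 6002*(1/66) = 3001/33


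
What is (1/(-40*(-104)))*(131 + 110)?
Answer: 241/4160 ≈ 0.057933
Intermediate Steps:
(1/(-40*(-104)))*(131 + 110) = -1/40*(-1/104)*241 = (1/4160)*241 = 241/4160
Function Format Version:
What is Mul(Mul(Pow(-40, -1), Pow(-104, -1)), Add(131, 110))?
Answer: Rational(241, 4160) ≈ 0.057933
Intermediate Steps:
Mul(Mul(Pow(-40, -1), Pow(-104, -1)), Add(131, 110)) = Mul(Mul(Rational(-1, 40), Rational(-1, 104)), 241) = Mul(Rational(1, 4160), 241) = Rational(241, 4160)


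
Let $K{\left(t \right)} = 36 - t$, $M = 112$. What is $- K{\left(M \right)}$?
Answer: $76$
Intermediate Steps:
$- K{\left(M \right)} = - (36 - 112) = \left(-1\right) \left(-76\right) = 76$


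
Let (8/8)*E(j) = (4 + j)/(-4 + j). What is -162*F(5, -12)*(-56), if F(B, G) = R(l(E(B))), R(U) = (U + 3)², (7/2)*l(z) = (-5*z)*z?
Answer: 806787216/7 ≈ 1.1526e+8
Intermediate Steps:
E(j) = (4 + j)/(-4 + j)
l(z) = -10*z²/7 (l(z) = 2*((-5*z)*z)/7 = 2*(-5*z²)/7 = -10*z²/7)
R(U) = (3 + U)²
F(B, G) = (3 - 10*(4 + B)²/(7*(-4 + B)²))² (F(B, G) = (3 - 10*(4 + B)²/(-4 + B)²/7)² = (3 - 10*(4 + B)²/(7*(-4 + B)²))²)
-162*F(5, -12)*(-56) = -162*(-21*(-4 + 5)² + 10*(4 + 5)²)²/(49*(-4 + 5)⁴)*(-56) = -162*(-21*1² + 10*9²)²/(49*1⁴)*(-56) = -162*(-21*1 + 10*81)²/49*(-56) = -162*(-21 + 810)²/49*(-56) = -162*789²/49*(-56) = -162*622521/49*(-56) = -100848402/49*(-56) = 806787216/7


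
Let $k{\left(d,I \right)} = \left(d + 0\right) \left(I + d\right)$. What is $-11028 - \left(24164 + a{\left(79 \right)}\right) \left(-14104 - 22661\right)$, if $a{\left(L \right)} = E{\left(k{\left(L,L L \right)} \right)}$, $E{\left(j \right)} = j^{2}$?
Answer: $9164799147354432$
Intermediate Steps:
$k{\left(d,I \right)} = d \left(I + d\right)$
$a{\left(L \right)} = L^{2} \left(L + L^{2}\right)^{2}$ ($a{\left(L \right)} = \left(L \left(L L + L\right)\right)^{2} = \left(L \left(L^{2} + L\right)\right)^{2} = \left(L \left(L + L^{2}\right)\right)^{2} = L^{2} \left(L + L^{2}\right)^{2}$)
$-11028 - \left(24164 + a{\left(79 \right)}\right) \left(-14104 - 22661\right) = -11028 - \left(24164 + 79^{4} \left(1 + 79\right)^{2}\right) \left(-14104 - 22661\right) = -11028 - \left(24164 + 38950081 \cdot 80^{2}\right) \left(-36765\right) = -11028 - \left(24164 + 38950081 \cdot 6400\right) \left(-36765\right) = -11028 - \left(24164 + 249280518400\right) \left(-36765\right) = -11028 - 249280542564 \left(-36765\right) = -11028 - -9164799147365460 = -11028 + 9164799147365460 = 9164799147354432$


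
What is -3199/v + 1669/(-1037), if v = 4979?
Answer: -11627314/5163223 ≈ -2.2519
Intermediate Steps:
-3199/v + 1669/(-1037) = -3199/4979 + 1669/(-1037) = -3199*1/4979 + 1669*(-1/1037) = -3199/4979 - 1669/1037 = -11627314/5163223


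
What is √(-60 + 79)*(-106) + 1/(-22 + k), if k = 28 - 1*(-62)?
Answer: 1/68 - 106*√19 ≈ -462.03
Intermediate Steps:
k = 90 (k = 28 + 62 = 90)
√(-60 + 79)*(-106) + 1/(-22 + k) = √(-60 + 79)*(-106) + 1/(-22 + 90) = √19*(-106) + 1/68 = -106*√19 + 1/68 = 1/68 - 106*√19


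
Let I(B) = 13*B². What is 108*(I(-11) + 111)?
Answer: 181872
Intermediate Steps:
108*(I(-11) + 111) = 108*(13*(-11)² + 111) = 108*(13*121 + 111) = 108*(1573 + 111) = 108*1684 = 181872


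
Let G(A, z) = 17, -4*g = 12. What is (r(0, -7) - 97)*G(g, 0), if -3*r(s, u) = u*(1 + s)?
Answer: -4828/3 ≈ -1609.3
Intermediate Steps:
r(s, u) = -u*(1 + s)/3
g = -3 (g = -1/4*12 = -3)
(r(0, -7) - 97)*G(g, 0) = (-1/3*(-7)*(1 + 0) - 97)*17 = (-1/3*(-7)*1 - 97)*17 = (7/3 - 97)*17 = -284/3*17 = -4828/3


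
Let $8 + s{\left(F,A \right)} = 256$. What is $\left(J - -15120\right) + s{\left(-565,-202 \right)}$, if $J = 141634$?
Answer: $157002$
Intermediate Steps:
$s{\left(F,A \right)} = 248$ ($s{\left(F,A \right)} = -8 + 256 = 248$)
$\left(J - -15120\right) + s{\left(-565,-202 \right)} = \left(141634 - -15120\right) + 248 = \left(141634 + 15120\right) + 248 = 156754 + 248 = 157002$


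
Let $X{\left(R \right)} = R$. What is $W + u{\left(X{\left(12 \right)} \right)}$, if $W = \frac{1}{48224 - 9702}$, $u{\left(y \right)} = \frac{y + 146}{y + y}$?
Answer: $\frac{1521625}{231132} \approx 6.5834$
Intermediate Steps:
$u{\left(y \right)} = \frac{146 + y}{2 y}$
$W = \frac{1}{38522} \approx 2.5959 \cdot 10^{-5}$
$W + u{\left(X{\left(12 \right)} \right)} = \frac{1}{38522} + \frac{146 + 12}{2 \cdot 12} = \frac{1}{38522} + \frac{1}{2} \cdot \frac{1}{12} \cdot 158 = \frac{1}{38522} + \frac{79}{12} = \frac{1521625}{231132}$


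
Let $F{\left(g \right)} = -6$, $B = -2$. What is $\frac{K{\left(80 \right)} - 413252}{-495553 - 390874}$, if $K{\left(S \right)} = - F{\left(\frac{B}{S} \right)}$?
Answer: $\frac{413246}{886427} \approx 0.46619$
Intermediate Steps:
$K{\left(S \right)} = 6$ ($K{\left(S \right)} = \left(-1\right) \left(-6\right) = 6$)
$\frac{K{\left(80 \right)} - 413252}{-495553 - 390874} = \frac{6 - 413252}{-495553 - 390874} = - \frac{413246}{-886427} = \left(-413246\right) \left(- \frac{1}{886427}\right) = \frac{413246}{886427}$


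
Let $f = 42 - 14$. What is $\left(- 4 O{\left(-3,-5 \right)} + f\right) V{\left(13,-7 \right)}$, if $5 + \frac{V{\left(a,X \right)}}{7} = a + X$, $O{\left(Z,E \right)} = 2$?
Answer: $140$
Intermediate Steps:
$f = 28$
$V{\left(a,X \right)} = -35 + 7 X + 7 a$ ($V{\left(a,X \right)} = -35 + 7 \left(a + X\right) = -35 + 7 \left(X + a\right) = -35 + \left(7 X + 7 a\right) = -35 + 7 X + 7 a$)
$\left(- 4 O{\left(-3,-5 \right)} + f\right) V{\left(13,-7 \right)} = \left(\left(-4\right) 2 + 28\right) \left(-35 + 7 \left(-7\right) + 7 \cdot 13\right) = \left(-8 + 28\right) \left(-35 - 49 + 91\right) = 20 \cdot 7 = 140$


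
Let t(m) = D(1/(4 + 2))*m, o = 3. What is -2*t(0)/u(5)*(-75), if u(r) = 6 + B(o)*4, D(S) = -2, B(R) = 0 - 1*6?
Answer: 0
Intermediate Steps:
B(R) = -6 (B(R) = 0 - 6 = -6)
t(m) = -2*m
u(r) = -18 (u(r) = 6 - 6*4 = 6 - 24 = -18)
-2*t(0)/u(5)*(-75) = -2*(-2*0)/(-18)*(-75) = -0*(-1)/18*(-75) = -2*0*(-75) = 0*(-75) = 0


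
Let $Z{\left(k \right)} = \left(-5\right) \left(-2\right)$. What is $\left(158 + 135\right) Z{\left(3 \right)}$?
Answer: $2930$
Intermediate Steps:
$Z{\left(k \right)} = 10$
$\left(158 + 135\right) Z{\left(3 \right)} = \left(158 + 135\right) 10 = 293 \cdot 10 = 2930$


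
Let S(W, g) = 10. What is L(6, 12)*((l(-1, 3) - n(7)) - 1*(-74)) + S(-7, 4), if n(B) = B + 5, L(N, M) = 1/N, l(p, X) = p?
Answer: 121/6 ≈ 20.167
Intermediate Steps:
n(B) = 5 + B
L(6, 12)*((l(-1, 3) - n(7)) - 1*(-74)) + S(-7, 4) = ((-1 - (5 + 7)) - 1*(-74))/6 + 10 = ((-1 - 1*12) + 74)/6 + 10 = ((-1 - 12) + 74)/6 + 10 = (-13 + 74)/6 + 10 = (1/6)*61 + 10 = 61/6 + 10 = 121/6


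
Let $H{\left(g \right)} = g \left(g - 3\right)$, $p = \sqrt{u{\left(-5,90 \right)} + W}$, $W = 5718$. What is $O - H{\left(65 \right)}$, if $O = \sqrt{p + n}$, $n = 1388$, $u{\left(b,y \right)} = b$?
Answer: $-4030 + \sqrt{1388 + \sqrt{5713}} \approx -3991.7$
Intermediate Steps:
$p = \sqrt{5713}$ ($p = \sqrt{-5 + 5718} = \sqrt{5713} \approx 75.584$)
$H{\left(g \right)} = g \left(-3 + g\right)$
$O = \sqrt{1388 + \sqrt{5713}}$ ($O = \sqrt{\sqrt{5713} + 1388} = \sqrt{1388 + \sqrt{5713}} \approx 38.257$)
$O - H{\left(65 \right)} = \sqrt{1388 + \sqrt{5713}} - 65 \left(-3 + 65\right) = \sqrt{1388 + \sqrt{5713}} - 65 \cdot 62 = \sqrt{1388 + \sqrt{5713}} - 4030 = -4030 + \sqrt{1388 + \sqrt{5713}}$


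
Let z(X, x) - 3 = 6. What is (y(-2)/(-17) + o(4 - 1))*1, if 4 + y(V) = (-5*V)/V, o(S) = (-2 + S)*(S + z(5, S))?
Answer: 213/17 ≈ 12.529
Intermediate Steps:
z(X, x) = 9 (z(X, x) = 3 + 6 = 9)
o(S) = (-2 + S)*(9 + S) (o(S) = (-2 + S)*(S + 9) = (-2 + S)*(9 + S))
y(V) = -9 (y(V) = -4 + (-5*V)/V = -4 - 5 = -9)
(y(-2)/(-17) + o(4 - 1))*1 = (-9/(-17) + (-18 + (4 - 1)² + 7*(4 - 1)))*1 = (-9*(-1/17) + (-18 + 3² + 7*3))*1 = (9/17 + (-18 + 9 + 21))*1 = (9/17 + 12)*1 = (213/17)*1 = 213/17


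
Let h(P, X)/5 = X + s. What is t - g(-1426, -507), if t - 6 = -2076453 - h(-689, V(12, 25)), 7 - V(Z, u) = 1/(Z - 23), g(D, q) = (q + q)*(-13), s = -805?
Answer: -22942034/11 ≈ -2.0856e+6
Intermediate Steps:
g(D, q) = -26*q (g(D, q) = (2*q)*(-13) = -26*q)
V(Z, u) = 7 - 1/(-23 + Z) (V(Z, u) = 7 - 1/(Z - 23) = 7 - 1/(-23 + Z))
h(P, X) = -4025 + 5*X (h(P, X) = 5*(X - 805) = 5*(-805 + X) = -4025 + 5*X)
t = -22797032/11 (t = 6 + (-2076453 - (-4025 + 5*((-162 + 7*12)/(-23 + 12)))) = 6 + (-2076453 - (-4025 + 5*((-162 + 84)/(-11)))) = 6 + (-2076453 - (-4025 + 5*(-1/11*(-78)))) = 6 + (-2076453 - (-4025 + 5*(78/11))) = 6 + (-2076453 - (-4025 + 390/11)) = 6 + (-2076453 - 1*(-43885/11)) = 6 + (-2076453 + 43885/11) = 6 - 22797098/11 = -22797032/11 ≈ -2.0725e+6)
t - g(-1426, -507) = -22797032/11 - (-26)*(-507) = -22797032/11 - 1*13182 = -22797032/11 - 13182 = -22942034/11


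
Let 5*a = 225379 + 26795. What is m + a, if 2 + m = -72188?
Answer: -108776/5 ≈ -21755.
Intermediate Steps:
a = 252174/5 (a = (225379 + 26795)/5 = (1/5)*252174 = 252174/5 ≈ 50435.)
m = -72190 (m = -2 - 72188 = -72190)
m + a = -72190 + 252174/5 = -108776/5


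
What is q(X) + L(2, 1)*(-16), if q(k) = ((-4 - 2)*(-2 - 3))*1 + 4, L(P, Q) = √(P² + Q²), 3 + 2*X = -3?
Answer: 34 - 16*√5 ≈ -1.7771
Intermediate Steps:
X = -3 (X = -3/2 + (½)*(-3) = -3/2 - 3/2 = -3)
q(k) = 34 (q(k) = -6*(-5)*1 + 4 = 30*1 + 4 = 30 + 4 = 34)
q(X) + L(2, 1)*(-16) = 34 + √(2² + 1²)*(-16) = 34 + √(4 + 1)*(-16) = 34 + √5*(-16) = 34 - 16*√5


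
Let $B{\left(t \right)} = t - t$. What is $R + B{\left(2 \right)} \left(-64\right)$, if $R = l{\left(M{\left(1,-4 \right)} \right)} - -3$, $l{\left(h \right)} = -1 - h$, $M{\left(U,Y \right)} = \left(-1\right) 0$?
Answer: $2$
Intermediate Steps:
$M{\left(U,Y \right)} = 0$
$B{\left(t \right)} = 0$
$R = 2$ ($R = \left(-1 - 0\right) - -3 = \left(-1 + 0\right) + 3 = -1 + 3 = 2$)
$R + B{\left(2 \right)} \left(-64\right) = 2 + 0 \left(-64\right) = 2 + 0 = 2$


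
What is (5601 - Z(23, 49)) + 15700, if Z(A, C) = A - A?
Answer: 21301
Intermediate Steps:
Z(A, C) = 0
(5601 - Z(23, 49)) + 15700 = (5601 - 1*0) + 15700 = (5601 + 0) + 15700 = 5601 + 15700 = 21301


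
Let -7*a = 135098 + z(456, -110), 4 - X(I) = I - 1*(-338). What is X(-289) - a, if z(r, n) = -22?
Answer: 134761/7 ≈ 19252.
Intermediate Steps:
X(I) = -334 - I (X(I) = 4 - (I - 1*(-338)) = 4 - (I + 338) = 4 - (338 + I) = 4 + (-338 - I) = -334 - I)
a = -135076/7 (a = -(135098 - 22)/7 = -1/7*135076 = -135076/7 ≈ -19297.)
X(-289) - a = (-334 - 1*(-289)) - 1*(-135076/7) = (-334 + 289) + 135076/7 = -45 + 135076/7 = 134761/7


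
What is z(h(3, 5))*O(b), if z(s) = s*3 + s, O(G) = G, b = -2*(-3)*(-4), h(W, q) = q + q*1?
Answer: -960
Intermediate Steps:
h(W, q) = 2*q (h(W, q) = q + q = 2*q)
b = -24 (b = 6*(-4) = -24)
z(s) = 4*s (z(s) = 3*s + s = 4*s)
z(h(3, 5))*O(b) = (4*(2*5))*(-24) = (4*10)*(-24) = 40*(-24) = -960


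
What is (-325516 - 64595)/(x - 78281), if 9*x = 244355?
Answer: 3510999/460174 ≈ 7.6297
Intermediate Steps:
x = 244355/9 (x = (⅑)*244355 = 244355/9 ≈ 27151.)
(-325516 - 64595)/(x - 78281) = (-325516 - 64595)/(244355/9 - 78281) = -390111/(-460174/9) = -390111*(-9/460174) = 3510999/460174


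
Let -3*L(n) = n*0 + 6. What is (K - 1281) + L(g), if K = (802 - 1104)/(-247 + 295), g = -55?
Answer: -30943/24 ≈ -1289.3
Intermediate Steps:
K = -151/24 (K = -302/48 = -302*1/48 = -151/24 ≈ -6.2917)
L(n) = -2 (L(n) = -(n*0 + 6)/3 = -(0 + 6)/3 = -⅓*6 = -2)
(K - 1281) + L(g) = (-151/24 - 1281) - 2 = -30895/24 - 2 = -30943/24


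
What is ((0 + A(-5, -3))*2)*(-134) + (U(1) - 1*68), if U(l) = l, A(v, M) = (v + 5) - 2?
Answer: 469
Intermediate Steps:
A(v, M) = 3 + v (A(v, M) = (5 + v) - 2 = 3 + v)
((0 + A(-5, -3))*2)*(-134) + (U(1) - 1*68) = ((0 + (3 - 5))*2)*(-134) + (1 - 1*68) = ((0 - 2)*2)*(-134) + (1 - 68) = -2*2*(-134) - 67 = -4*(-134) - 67 = 536 - 67 = 469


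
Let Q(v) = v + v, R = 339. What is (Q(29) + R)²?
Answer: 157609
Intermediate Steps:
Q(v) = 2*v
(Q(29) + R)² = (2*29 + 339)² = (58 + 339)² = 397² = 157609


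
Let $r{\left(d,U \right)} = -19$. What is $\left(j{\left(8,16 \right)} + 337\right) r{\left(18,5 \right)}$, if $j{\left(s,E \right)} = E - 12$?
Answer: $-6479$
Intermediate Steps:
$j{\left(s,E \right)} = -12 + E$ ($j{\left(s,E \right)} = E - 12 = -12 + E$)
$\left(j{\left(8,16 \right)} + 337\right) r{\left(18,5 \right)} = \left(\left(-12 + 16\right) + 337\right) \left(-19\right) = \left(4 + 337\right) \left(-19\right) = 341 \left(-19\right) = -6479$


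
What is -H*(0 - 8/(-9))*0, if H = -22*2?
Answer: 0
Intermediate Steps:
H = -44
-H*(0 - 8/(-9))*0 = -(-44)*(0 - 8/(-9))*0 = -(-44)*(0 - 8*(-⅑))*0 = -(-44)*(0 + 8/9)*0 = -(-44)*(8/9)*0 = -(-44)*0 = -1*0 = 0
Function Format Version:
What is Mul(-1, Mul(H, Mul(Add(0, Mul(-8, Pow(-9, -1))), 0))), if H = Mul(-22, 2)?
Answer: 0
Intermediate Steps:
H = -44
Mul(-1, Mul(H, Mul(Add(0, Mul(-8, Pow(-9, -1))), 0))) = Mul(-1, Mul(-44, Mul(Add(0, Mul(-8, Pow(-9, -1))), 0))) = Mul(-1, Mul(-44, Mul(Add(0, Mul(-8, Rational(-1, 9))), 0))) = Mul(-1, Mul(-44, Mul(Add(0, Rational(8, 9)), 0))) = Mul(-1, Mul(-44, Mul(Rational(8, 9), 0))) = Mul(-1, Mul(-44, 0)) = Mul(-1, 0) = 0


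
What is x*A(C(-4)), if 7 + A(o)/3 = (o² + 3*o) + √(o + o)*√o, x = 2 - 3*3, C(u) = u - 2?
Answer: -231 + 126*√2 ≈ -52.809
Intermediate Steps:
C(u) = -2 + u
x = -7 (x = 2 - 9 = -7)
A(o) = -21 + 3*o² + 9*o + 3*o*√2 (A(o) = -21 + 3*((o² + 3*o) + √(o + o)*√o) = -21 + 3*((o² + 3*o) + √(2*o)*√o) = -21 + 3*((o² + 3*o) + (√2*√o)*√o) = -21 + 3*((o² + 3*o) + o*√2) = -21 + 3*(o² + 3*o + o*√2) = -21 + (3*o² + 9*o + 3*o*√2) = -21 + 3*o² + 9*o + 3*o*√2)
x*A(C(-4)) = -7*(-21 + 3*(-2 - 4)² + 9*(-2 - 4) + 3*(-2 - 4)*√2) = -7*(-21 + 3*(-6)² + 9*(-6) + 3*(-6)*√2) = -7*(-21 + 3*36 - 54 - 18*√2) = -7*(-21 + 108 - 54 - 18*√2) = -7*(33 - 18*√2) = -231 + 126*√2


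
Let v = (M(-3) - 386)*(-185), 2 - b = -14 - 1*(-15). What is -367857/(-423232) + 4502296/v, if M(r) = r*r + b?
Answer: 241387984199/3680002240 ≈ 65.594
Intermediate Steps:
b = 1 (b = 2 - (-14 - 1*(-15)) = 2 - (-14 + 15) = 2 - 1*1 = 2 - 1 = 1)
M(r) = 1 + r² (M(r) = r*r + 1 = r² + 1 = 1 + r²)
v = 69560 (v = ((1 + (-3)²) - 386)*(-185) = ((1 + 9) - 386)*(-185) = (10 - 386)*(-185) = -376*(-185) = 69560)
-367857/(-423232) + 4502296/v = -367857/(-423232) + 4502296/69560 = -367857*(-1/423232) + 4502296*(1/69560) = 367857/423232 + 562787/8695 = 241387984199/3680002240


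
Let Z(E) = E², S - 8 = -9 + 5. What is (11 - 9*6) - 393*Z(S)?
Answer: -6331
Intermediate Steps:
S = 4 (S = 8 + (-9 + 5) = 8 - 4 = 4)
(11 - 9*6) - 393*Z(S) = (11 - 9*6) - 393*4² = (11 - 54) - 393*16 = -43 - 6288 = -6331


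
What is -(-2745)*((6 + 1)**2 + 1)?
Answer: 137250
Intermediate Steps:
-(-2745)*((6 + 1)**2 + 1) = -(-2745)*(7**2 + 1) = -(-2745)*(49 + 1) = -(-2745)*50 = -549*(-250) = 137250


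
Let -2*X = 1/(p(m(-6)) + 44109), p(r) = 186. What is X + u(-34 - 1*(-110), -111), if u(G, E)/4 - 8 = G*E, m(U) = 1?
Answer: -2986546081/88590 ≈ -33712.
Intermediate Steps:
X = -1/88590 (X = -1/(2*(186 + 44109)) = -½/44295 = -½*1/44295 = -1/88590 ≈ -1.1288e-5)
u(G, E) = 32 + 4*E*G (u(G, E) = 32 + 4*(G*E) = 32 + 4*(E*G) = 32 + 4*E*G)
X + u(-34 - 1*(-110), -111) = -1/88590 + (32 + 4*(-111)*(-34 - 1*(-110))) = -1/88590 + (32 + 4*(-111)*(-34 + 110)) = -1/88590 + (32 + 4*(-111)*76) = -1/88590 + (32 - 33744) = -1/88590 - 33712 = -2986546081/88590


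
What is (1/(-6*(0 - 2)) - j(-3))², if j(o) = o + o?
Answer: 5329/144 ≈ 37.007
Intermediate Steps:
j(o) = 2*o
(1/(-6*(0 - 2)) - j(-3))² = (1/(-6*(0 - 2)) - 2*(-3))² = (1/(-6*(-2)) - 1*(-6))² = (1/12 + 6)² = (73/12)² = 5329/144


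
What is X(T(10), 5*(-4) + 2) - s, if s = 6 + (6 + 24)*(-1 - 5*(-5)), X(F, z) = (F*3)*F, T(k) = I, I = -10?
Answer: -426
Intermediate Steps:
T(k) = -10
X(F, z) = 3*F**2 (X(F, z) = (3*F)*F = 3*F**2)
s = 726 (s = 6 + 30*(-1 + 25) = 6 + 30*24 = 6 + 720 = 726)
X(T(10), 5*(-4) + 2) - s = 3*(-10)**2 - 1*726 = 3*100 - 726 = 300 - 726 = -426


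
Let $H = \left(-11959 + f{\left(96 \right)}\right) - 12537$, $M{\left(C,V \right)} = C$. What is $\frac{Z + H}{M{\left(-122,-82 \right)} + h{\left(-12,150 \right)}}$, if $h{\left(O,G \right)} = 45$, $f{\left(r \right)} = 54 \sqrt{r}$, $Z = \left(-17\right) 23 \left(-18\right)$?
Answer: $\frac{2494}{11} - \frac{216 \sqrt{6}}{77} \approx 219.86$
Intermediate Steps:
$Z = 7038$ ($Z = \left(-391\right) \left(-18\right) = 7038$)
$H = -24496 + 216 \sqrt{6}$ ($H = \left(-11959 + 54 \sqrt{96}\right) - 12537 = \left(-11959 + 54 \cdot 4 \sqrt{6}\right) - 12537 = \left(-11959 + 216 \sqrt{6}\right) - 12537 = -24496 + 216 \sqrt{6} \approx -23967.0$)
$\frac{Z + H}{M{\left(-122,-82 \right)} + h{\left(-12,150 \right)}} = \frac{7038 - \left(24496 - 216 \sqrt{6}\right)}{-122 + 45} = \frac{-17458 + 216 \sqrt{6}}{-77} = \left(-17458 + 216 \sqrt{6}\right) \left(- \frac{1}{77}\right) = \frac{2494}{11} - \frac{216 \sqrt{6}}{77}$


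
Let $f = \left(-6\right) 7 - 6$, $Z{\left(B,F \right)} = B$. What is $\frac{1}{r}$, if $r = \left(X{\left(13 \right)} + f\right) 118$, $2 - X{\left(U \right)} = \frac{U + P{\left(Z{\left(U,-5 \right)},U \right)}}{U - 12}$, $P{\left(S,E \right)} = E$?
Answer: $- \frac{1}{8496} \approx -0.0001177$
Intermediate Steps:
$X{\left(U \right)} = 2 - \frac{2 U}{-12 + U}$ ($X{\left(U \right)} = 2 - \frac{U + U}{U - 12} = 2 - \frac{2 U}{-12 + U}$)
$f = -48$ ($f = -42 - 6 = -48$)
$r = -8496$ ($r = \left(- \frac{24}{-12 + 13} - 48\right) 118 = \left(- \frac{24}{1} - 48\right) 118 = \left(\left(-24\right) 1 - 48\right) 118 = \left(-24 - 48\right) 118 = \left(-72\right) 118 = -8496$)
$\frac{1}{r} = \frac{1}{-8496} = - \frac{1}{8496}$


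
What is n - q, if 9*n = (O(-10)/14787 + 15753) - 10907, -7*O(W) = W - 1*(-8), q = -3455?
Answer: 3720216971/931581 ≈ 3993.4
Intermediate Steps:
O(W) = -8/7 - W/7 (O(W) = -(W - 1*(-8))/7 = -(W + 8)/7 = -(8 + W)/7 = -8/7 - W/7)
n = 501604616/931581 (n = (((-8/7 - ⅐*(-10))/14787 + 15753) - 10907)/9 = (((-8/7 + 10/7)*(1/14787) + 15753) - 10907)/9 = (((2/7)*(1/14787) + 15753) - 10907)/9 = ((2/103509 + 15753) - 10907)/9 = (1630577279/103509 - 10907)/9 = (⅑)*(501604616/103509) = 501604616/931581 ≈ 538.44)
n - q = 501604616/931581 - 1*(-3455) = 501604616/931581 + 3455 = 3720216971/931581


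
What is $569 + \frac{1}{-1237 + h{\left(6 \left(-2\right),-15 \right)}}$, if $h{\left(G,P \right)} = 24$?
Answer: $\frac{690196}{1213} \approx 569.0$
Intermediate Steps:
$569 + \frac{1}{-1237 + h{\left(6 \left(-2\right),-15 \right)}} = 569 + \frac{1}{-1237 + 24} = 569 + \frac{1}{-1213} = 569 - \frac{1}{1213} = \frac{690196}{1213}$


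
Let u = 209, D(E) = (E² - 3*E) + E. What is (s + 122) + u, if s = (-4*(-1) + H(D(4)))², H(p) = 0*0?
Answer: 347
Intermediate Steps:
D(E) = E² - 2*E
H(p) = 0
s = 16 (s = (-4*(-1) + 0)² = (4 + 0)² = 4² = 16)
(s + 122) + u = (16 + 122) + 209 = 138 + 209 = 347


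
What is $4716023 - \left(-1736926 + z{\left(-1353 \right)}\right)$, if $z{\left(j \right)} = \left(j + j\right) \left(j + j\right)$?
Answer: $-869487$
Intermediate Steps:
$z{\left(j \right)} = 4 j^{2}$ ($z{\left(j \right)} = 2 j 2 j = 4 j^{2}$)
$4716023 - \left(-1736926 + z{\left(-1353 \right)}\right) = 4716023 + \left(1736926 - 4 \left(-1353\right)^{2}\right) = 4716023 + \left(1736926 - 4 \cdot 1830609\right) = 4716023 + \left(1736926 - 7322436\right) = 4716023 - 5585510 = -869487$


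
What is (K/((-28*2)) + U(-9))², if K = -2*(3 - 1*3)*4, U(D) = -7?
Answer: 49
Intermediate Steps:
K = 0 (K = -2*(3 - 3)*4 = -2*0*4 = 0*4 = 0)
(K/((-28*2)) + U(-9))² = (0/((-28*2)) - 7)² = (0/(-56) - 7)² = (0*(-1/56) - 7)² = (0 - 7)² = (-7)² = 49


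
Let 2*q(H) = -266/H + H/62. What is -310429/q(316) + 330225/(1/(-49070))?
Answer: -337713538333234/20841 ≈ -1.6204e+10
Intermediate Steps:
q(H) = -133/H + H/124 (q(H) = (-266/H + H/62)/2 = -133/H + H/124)
-310429/q(316) + 330225/(1/(-49070)) = -310429/(-133/316 + (1/124)*316) + 330225/(1/(-49070)) = -310429/(-133*1/316 + 79/31) + 330225/(-1/49070) = -310429/(-133/316 + 79/31) + 330225*(-49070) = -310429/20841/9796 - 16204140750 = -310429*9796/20841 - 16204140750 = -3040962484/20841 - 16204140750 = -337713538333234/20841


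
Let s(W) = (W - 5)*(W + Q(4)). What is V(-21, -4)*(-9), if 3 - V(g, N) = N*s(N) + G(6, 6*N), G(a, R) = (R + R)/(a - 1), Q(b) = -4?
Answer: -13527/5 ≈ -2705.4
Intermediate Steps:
G(a, R) = 2*R/(-1 + a) (G(a, R) = (2*R)/(-1 + a) = 2*R/(-1 + a))
s(W) = (-5 + W)*(-4 + W) (s(W) = (W - 5)*(W - 4) = (-5 + W)*(-4 + W))
V(g, N) = 3 - 12*N/5 - N*(20 + N**2 - 9*N) (V(g, N) = 3 - (N*(20 + N**2 - 9*N) + 2*(6*N)/(-1 + 6)) = 3 - (N*(20 + N**2 - 9*N) + 2*(6*N)/5) = 3 - (N*(20 + N**2 - 9*N) + 2*(6*N)*(1/5)) = 3 - (N*(20 + N**2 - 9*N) + 12*N/5) = 3 - (12*N/5 + N*(20 + N**2 - 9*N)) = 3 + (-12*N/5 - N*(20 + N**2 - 9*N)) = 3 - 12*N/5 - N*(20 + N**2 - 9*N))
V(-21, -4)*(-9) = (3 - 1*(-4)**3 + 9*(-4)**2 - 112/5*(-4))*(-9) = (3 - 1*(-64) + 9*16 + 448/5)*(-9) = (3 + 64 + 144 + 448/5)*(-9) = (1503/5)*(-9) = -13527/5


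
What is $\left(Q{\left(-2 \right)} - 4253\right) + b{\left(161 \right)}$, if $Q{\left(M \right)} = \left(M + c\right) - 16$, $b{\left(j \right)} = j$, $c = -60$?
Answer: $-4170$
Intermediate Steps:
$Q{\left(M \right)} = -76 + M$ ($Q{\left(M \right)} = \left(M - 60\right) - 16 = \left(-60 + M\right) - 16 = -76 + M$)
$\left(Q{\left(-2 \right)} - 4253\right) + b{\left(161 \right)} = \left(\left(-76 - 2\right) - 4253\right) + 161 = \left(-78 - 4253\right) + 161 = -4331 + 161 = -4170$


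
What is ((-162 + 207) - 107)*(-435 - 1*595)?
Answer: 63860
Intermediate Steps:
((-162 + 207) - 107)*(-435 - 1*595) = (45 - 107)*(-435 - 595) = -62*(-1030) = 63860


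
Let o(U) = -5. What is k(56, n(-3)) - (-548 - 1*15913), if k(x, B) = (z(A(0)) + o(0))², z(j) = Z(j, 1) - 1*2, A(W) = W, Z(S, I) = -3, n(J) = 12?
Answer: 16561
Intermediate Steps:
z(j) = -5 (z(j) = -3 - 1*2 = -3 - 2 = -5)
k(x, B) = 100 (k(x, B) = (-5 - 5)² = (-10)² = 100)
k(56, n(-3)) - (-548 - 1*15913) = 100 - (-548 - 1*15913) = 100 - (-548 - 15913) = 100 - 1*(-16461) = 100 + 16461 = 16561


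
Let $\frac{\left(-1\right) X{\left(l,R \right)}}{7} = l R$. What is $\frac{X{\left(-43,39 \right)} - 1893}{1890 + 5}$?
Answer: $\frac{9846}{1895} \approx 5.1958$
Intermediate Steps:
$X{\left(l,R \right)} = - 7 R l$ ($X{\left(l,R \right)} = - 7 l R = - 7 R l$)
$\frac{X{\left(-43,39 \right)} - 1893}{1890 + 5} = \frac{\left(-7\right) 39 \left(-43\right) - 1893}{1890 + 5} = \frac{11739 - 1893}{1895} = 9846 \cdot \frac{1}{1895} = \frac{9846}{1895}$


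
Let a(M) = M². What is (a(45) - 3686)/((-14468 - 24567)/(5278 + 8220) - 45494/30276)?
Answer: 84849163641/224487709 ≈ 377.97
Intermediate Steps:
(a(45) - 3686)/((-14468 - 24567)/(5278 + 8220) - 45494/30276) = (45² - 3686)/((-14468 - 24567)/(5278 + 8220) - 45494/30276) = (2025 - 3686)/(-39035/13498 - 45494*1/30276) = -1661/(-39035*1/13498 - 22747/15138) = -1661/(-39035/13498 - 22747/15138) = -1661/(-224487709/51083181) = -1661*(-51083181/224487709) = 84849163641/224487709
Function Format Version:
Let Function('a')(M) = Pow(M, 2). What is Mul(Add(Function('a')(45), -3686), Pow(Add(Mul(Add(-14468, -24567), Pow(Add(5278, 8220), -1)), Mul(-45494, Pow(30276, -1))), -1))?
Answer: Rational(84849163641, 224487709) ≈ 377.97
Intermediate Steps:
Mul(Add(Function('a')(45), -3686), Pow(Add(Mul(Add(-14468, -24567), Pow(Add(5278, 8220), -1)), Mul(-45494, Pow(30276, -1))), -1)) = Mul(Add(Pow(45, 2), -3686), Pow(Add(Mul(Add(-14468, -24567), Pow(Add(5278, 8220), -1)), Mul(-45494, Pow(30276, -1))), -1)) = Mul(Add(2025, -3686), Pow(Add(Mul(-39035, Pow(13498, -1)), Mul(-45494, Rational(1, 30276))), -1)) = Mul(-1661, Pow(Add(Mul(-39035, Rational(1, 13498)), Rational(-22747, 15138)), -1)) = Mul(-1661, Pow(Add(Rational(-39035, 13498), Rational(-22747, 15138)), -1)) = Mul(-1661, Pow(Rational(-224487709, 51083181), -1)) = Mul(-1661, Rational(-51083181, 224487709)) = Rational(84849163641, 224487709)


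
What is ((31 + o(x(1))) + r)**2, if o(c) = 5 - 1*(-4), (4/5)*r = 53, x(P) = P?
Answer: 180625/16 ≈ 11289.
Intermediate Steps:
r = 265/4 (r = (5/4)*53 = 265/4 ≈ 66.250)
o(c) = 9 (o(c) = 5 + 4 = 9)
((31 + o(x(1))) + r)**2 = ((31 + 9) + 265/4)**2 = (40 + 265/4)**2 = (425/4)**2 = 180625/16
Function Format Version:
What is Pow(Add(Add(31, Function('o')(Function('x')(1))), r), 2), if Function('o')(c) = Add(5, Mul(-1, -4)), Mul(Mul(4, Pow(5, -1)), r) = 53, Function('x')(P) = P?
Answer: Rational(180625, 16) ≈ 11289.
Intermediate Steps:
r = Rational(265, 4) (r = Mul(Rational(5, 4), 53) = Rational(265, 4) ≈ 66.250)
Function('o')(c) = 9 (Function('o')(c) = Add(5, 4) = 9)
Pow(Add(Add(31, Function('o')(Function('x')(1))), r), 2) = Pow(Add(Add(31, 9), Rational(265, 4)), 2) = Pow(Add(40, Rational(265, 4)), 2) = Pow(Rational(425, 4), 2) = Rational(180625, 16)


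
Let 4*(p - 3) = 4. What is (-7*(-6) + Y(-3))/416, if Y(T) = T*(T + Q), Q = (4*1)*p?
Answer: 3/416 ≈ 0.0072115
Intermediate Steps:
p = 4 (p = 3 + (¼)*4 = 3 + 1 = 4)
Q = 16 (Q = (4*1)*4 = 4*4 = 16)
Y(T) = T*(16 + T) (Y(T) = T*(T + 16) = T*(16 + T))
(-7*(-6) + Y(-3))/416 = (-7*(-6) - 3*(16 - 3))/416 = (42 - 3*13)*(1/416) = (42 - 39)*(1/416) = 3*(1/416) = 3/416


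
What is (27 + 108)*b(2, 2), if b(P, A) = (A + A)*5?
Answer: 2700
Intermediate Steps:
b(P, A) = 10*A (b(P, A) = (2*A)*5 = 10*A)
(27 + 108)*b(2, 2) = (27 + 108)*(10*2) = 135*20 = 2700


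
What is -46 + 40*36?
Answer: 1394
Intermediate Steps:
-46 + 40*36 = -46 + 1440 = 1394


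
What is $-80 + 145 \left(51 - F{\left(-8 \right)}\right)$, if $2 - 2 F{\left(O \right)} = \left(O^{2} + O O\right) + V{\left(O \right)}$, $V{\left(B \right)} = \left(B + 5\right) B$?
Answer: $18190$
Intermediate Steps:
$V{\left(B \right)} = B \left(5 + B\right)$ ($V{\left(B \right)} = \left(5 + B\right) B = B \left(5 + B\right)$)
$F{\left(O \right)} = 1 - O^{2} - \frac{O \left(5 + O\right)}{2}$ ($F{\left(O \right)} = 1 - \frac{\left(O^{2} + O O\right) + O \left(5 + O\right)}{2} = 1 - \frac{\left(O^{2} + O^{2}\right) + O \left(5 + O\right)}{2} = 1 - \frac{2 O^{2} + O \left(5 + O\right)}{2} = 1 - \left(O^{2} + \frac{O \left(5 + O\right)}{2}\right) = 1 - O^{2} - \frac{O \left(5 + O\right)}{2}$)
$-80 + 145 \left(51 - F{\left(-8 \right)}\right) = -80 + 145 \left(51 - \left(1 - -20 - \frac{3 \left(-8\right)^{2}}{2}\right)\right) = -80 + 145 \left(51 - \left(1 + 20 - 96\right)\right) = -80 + 145 \left(51 - -75\right) = -80 + 145 \left(51 + 75\right) = -80 + 145 \cdot 126 = -80 + 18270 = 18190$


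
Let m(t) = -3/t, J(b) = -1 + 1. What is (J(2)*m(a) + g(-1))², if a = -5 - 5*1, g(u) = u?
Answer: 1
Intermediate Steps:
J(b) = 0
a = -10 (a = -5 - 5 = -10)
(J(2)*m(a) + g(-1))² = (0*(-3/(-10)) - 1)² = (0*(-3*(-⅒)) - 1)² = (0*(3/10) - 1)² = (0 - 1)² = (-1)² = 1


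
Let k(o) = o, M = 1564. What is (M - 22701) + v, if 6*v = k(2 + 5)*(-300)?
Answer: -21487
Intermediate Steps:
v = -350 (v = ((2 + 5)*(-300))/6 = (7*(-300))/6 = (⅙)*(-2100) = -350)
(M - 22701) + v = (1564 - 22701) - 350 = -21137 - 350 = -21487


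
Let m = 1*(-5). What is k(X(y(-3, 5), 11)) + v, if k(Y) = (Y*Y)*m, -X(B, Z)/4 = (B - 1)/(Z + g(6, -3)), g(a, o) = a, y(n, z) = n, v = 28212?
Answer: 8151988/289 ≈ 28208.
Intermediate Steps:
X(B, Z) = -4*(-1 + B)/(6 + Z) (X(B, Z) = -4*(B - 1)/(Z + 6) = -4*(-1 + B)/(6 + Z))
m = -5
k(Y) = -5*Y**2 (k(Y) = (Y*Y)*(-5) = Y**2*(-5) = -5*Y**2)
k(X(y(-3, 5), 11)) + v = -5*16*(1 - 1*(-3))**2/(6 + 11)**2 + 28212 = -5*16*(1 + 3)**2/289 + 28212 = -5*(4*(1/17)*4)**2 + 28212 = -5*(16/17)**2 + 28212 = -5*256/289 + 28212 = -1280/289 + 28212 = 8151988/289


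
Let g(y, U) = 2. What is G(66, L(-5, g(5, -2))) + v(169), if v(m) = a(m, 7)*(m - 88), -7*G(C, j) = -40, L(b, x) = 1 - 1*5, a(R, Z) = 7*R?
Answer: 670801/7 ≈ 95829.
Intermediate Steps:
L(b, x) = -4 (L(b, x) = 1 - 5 = -4)
G(C, j) = 40/7 (G(C, j) = -1/7*(-40) = 40/7)
v(m) = 7*m*(-88 + m) (v(m) = (7*m)*(m - 88) = (7*m)*(-88 + m) = 7*m*(-88 + m))
G(66, L(-5, g(5, -2))) + v(169) = 40/7 + 7*169*(-88 + 169) = 40/7 + 7*169*81 = 40/7 + 95823 = 670801/7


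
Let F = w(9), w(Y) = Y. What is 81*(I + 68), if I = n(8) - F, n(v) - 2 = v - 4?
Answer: 5265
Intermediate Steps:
n(v) = -2 + v (n(v) = 2 + (v - 4) = 2 + (-4 + v) = -2 + v)
F = 9
I = -3 (I = (-2 + 8) - 1*9 = 6 - 9 = -3)
81*(I + 68) = 81*(-3 + 68) = 81*65 = 5265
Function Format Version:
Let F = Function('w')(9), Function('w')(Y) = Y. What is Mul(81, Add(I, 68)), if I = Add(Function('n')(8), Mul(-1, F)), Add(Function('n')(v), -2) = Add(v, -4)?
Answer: 5265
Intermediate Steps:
Function('n')(v) = Add(-2, v) (Function('n')(v) = Add(2, Add(v, -4)) = Add(2, Add(-4, v)) = Add(-2, v))
F = 9
I = -3 (I = Add(Add(-2, 8), Mul(-1, 9)) = Add(6, -9) = -3)
Mul(81, Add(I, 68)) = Mul(81, Add(-3, 68)) = Mul(81, 65) = 5265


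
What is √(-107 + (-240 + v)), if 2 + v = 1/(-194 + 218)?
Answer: 5*I*√2010/12 ≈ 18.68*I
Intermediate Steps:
v = -47/24 (v = -2 + 1/(-194 + 218) = -2 + 1/24 = -47/24 ≈ -1.9583)
√(-107 + (-240 + v)) = √(-107 + (-240 - 47/24)) = √(-107 - 5807/24) = √(-8375/24) = 5*I*√2010/12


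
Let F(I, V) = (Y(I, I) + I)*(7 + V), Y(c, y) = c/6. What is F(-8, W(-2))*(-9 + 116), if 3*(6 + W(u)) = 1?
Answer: -11984/9 ≈ -1331.6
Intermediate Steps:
Y(c, y) = c/6 (Y(c, y) = c*(⅙) = c/6)
W(u) = -17/3 (W(u) = -6 + (⅓)*1 = -6 + ⅓ = -17/3)
F(I, V) = 7*I*(7 + V)/6 (F(I, V) = (I/6 + I)*(7 + V) = (7*I/6)*(7 + V) = 7*I*(7 + V)/6)
F(-8, W(-2))*(-9 + 116) = ((7/6)*(-8)*(7 - 17/3))*(-9 + 116) = ((7/6)*(-8)*(4/3))*107 = -112/9*107 = -11984/9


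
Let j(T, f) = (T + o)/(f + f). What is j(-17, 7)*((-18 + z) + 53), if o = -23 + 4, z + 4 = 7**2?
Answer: -1440/7 ≈ -205.71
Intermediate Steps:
z = 45 (z = -4 + 7**2 = -4 + 49 = 45)
o = -19
j(T, f) = (-19 + T)/(2*f) (j(T, f) = (T - 19)/(f + f) = (-19 + T)/((2*f)) = (-19 + T)*(1/(2*f)) = (-19 + T)/(2*f))
j(-17, 7)*((-18 + z) + 53) = ((1/2)*(-19 - 17)/7)*((-18 + 45) + 53) = ((1/2)*(1/7)*(-36))*(27 + 53) = -18/7*80 = -1440/7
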